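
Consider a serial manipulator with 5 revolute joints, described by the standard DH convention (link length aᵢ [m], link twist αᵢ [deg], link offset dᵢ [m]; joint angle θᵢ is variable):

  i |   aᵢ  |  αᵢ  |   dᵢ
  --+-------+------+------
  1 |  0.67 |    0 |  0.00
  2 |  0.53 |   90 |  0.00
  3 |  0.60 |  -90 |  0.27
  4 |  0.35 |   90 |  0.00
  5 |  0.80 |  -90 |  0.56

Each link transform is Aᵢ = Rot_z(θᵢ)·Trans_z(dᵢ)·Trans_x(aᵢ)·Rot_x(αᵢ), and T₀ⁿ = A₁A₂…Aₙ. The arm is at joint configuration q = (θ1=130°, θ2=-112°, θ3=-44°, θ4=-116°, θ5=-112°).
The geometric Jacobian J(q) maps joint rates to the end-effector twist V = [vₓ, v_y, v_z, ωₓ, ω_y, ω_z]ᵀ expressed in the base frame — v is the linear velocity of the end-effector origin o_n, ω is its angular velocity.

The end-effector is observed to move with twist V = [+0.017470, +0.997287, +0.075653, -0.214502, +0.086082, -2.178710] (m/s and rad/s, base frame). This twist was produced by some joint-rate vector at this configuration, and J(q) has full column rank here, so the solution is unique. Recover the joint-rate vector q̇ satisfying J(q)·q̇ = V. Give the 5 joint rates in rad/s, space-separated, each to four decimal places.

o_n = [-0.3441, 0.4681, -0.5854]
J₁: ẑ×o_n = [-0.4681, -0.3441, 0.0000], ω = ẑ
J2: z=[0.0000, 0.0000, 1.0000] o=[-0.4307, 0.5132, 0.0000] → [0.0452, 0.0866, -0.0000, 0.0000, 0.0000, 1.0000]
J3: z=[0.3090, -0.9511, 0.0000] o=[0.0734, 0.6770, 0.0000] → [0.5568, 0.1809, -0.4616, 0.3090, -0.9511, 0.0000]
J4: z=[0.6607, 0.2147, 0.7193] o=[0.5673, 0.5536, -0.4168] → [0.0253, -0.5442, 0.1391, 0.6607, 0.2147, 0.7193]
J5: z=[-0.7504, 0.2171, 0.6244] o=[0.5596, 0.2203, -0.3102] → [-0.2144, -0.7707, 0.0103, -0.7504, 0.2171, 0.6244]
q̇ = J⁺·V = [-0.3760, -0.7340, -0.4480, -0.8920, -0.6840]

-0.3760 -0.7340 -0.4480 -0.8920 -0.6840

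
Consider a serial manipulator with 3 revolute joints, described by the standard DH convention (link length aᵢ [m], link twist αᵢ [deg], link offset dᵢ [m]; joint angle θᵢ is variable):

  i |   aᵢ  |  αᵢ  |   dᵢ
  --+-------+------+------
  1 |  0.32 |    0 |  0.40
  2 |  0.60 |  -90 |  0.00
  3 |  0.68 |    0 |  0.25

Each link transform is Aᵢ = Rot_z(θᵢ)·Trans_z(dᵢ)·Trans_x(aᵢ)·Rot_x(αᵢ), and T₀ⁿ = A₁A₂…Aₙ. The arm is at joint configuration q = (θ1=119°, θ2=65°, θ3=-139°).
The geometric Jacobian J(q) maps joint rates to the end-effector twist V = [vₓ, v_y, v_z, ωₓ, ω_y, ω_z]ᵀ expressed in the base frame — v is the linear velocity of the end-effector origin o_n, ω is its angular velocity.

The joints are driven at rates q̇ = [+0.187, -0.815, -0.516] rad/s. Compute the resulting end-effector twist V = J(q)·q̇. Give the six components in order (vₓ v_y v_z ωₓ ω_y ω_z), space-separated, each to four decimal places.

0.0169 0.0305 -0.2648 -0.0360 0.5147 -0.6280

o_n = [-0.2243, 0.0244, 0.8461]
J₁: ẑ×o_n = [-0.0244, -0.2243, 0.0000], ω = ẑ
J2: z=[0.0000, 0.0000, 1.0000] o=[-0.1551, 0.2799, 0.4000] → [0.2554, -0.0691, 0.0000, 0.0000, 0.0000, 1.0000]
J3: z=[0.0698, -0.9976, 0.0000] o=[-0.7537, 0.2380, 0.4000] → [-0.4450, -0.0311, 0.5132, 0.0698, -0.9976, 0.0000]
V = J·q̇ = [0.0169, 0.0305, -0.2648, -0.0360, 0.5147, -0.6280]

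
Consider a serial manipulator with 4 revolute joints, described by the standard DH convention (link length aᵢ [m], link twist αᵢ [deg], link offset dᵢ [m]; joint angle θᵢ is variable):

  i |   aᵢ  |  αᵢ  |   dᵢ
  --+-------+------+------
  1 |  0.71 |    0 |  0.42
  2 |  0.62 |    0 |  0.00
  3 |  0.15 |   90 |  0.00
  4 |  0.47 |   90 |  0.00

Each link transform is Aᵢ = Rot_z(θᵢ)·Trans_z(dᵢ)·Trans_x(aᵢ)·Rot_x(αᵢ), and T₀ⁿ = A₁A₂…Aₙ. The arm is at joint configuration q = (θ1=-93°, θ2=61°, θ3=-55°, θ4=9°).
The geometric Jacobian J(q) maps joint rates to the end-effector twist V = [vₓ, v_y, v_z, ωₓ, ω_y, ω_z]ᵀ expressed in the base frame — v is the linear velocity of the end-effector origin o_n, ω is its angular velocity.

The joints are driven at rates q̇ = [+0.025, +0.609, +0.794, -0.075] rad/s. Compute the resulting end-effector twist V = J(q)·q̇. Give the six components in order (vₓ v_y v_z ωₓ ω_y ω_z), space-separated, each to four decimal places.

o_n = [0.5208, -1.6509, 0.4935]
J₁: ẑ×o_n = [1.6509, 0.5208, -0.0000], ω = ẑ
J2: z=[0.0000, 0.0000, 1.0000] o=[-0.0372, -0.7090, 0.4200] → [0.9419, 0.5579, -0.0000, 0.0000, 0.0000, 1.0000]
J3: z=[0.0000, 0.0000, 1.0000] o=[0.4886, -1.0376, 0.4200] → [0.6134, 0.0321, -0.0000, 0.0000, 0.0000, 1.0000]
J4: z=[-0.9986, -0.0523, 0.0000] o=[0.4965, -1.1874, 0.4200] → [-0.0038, 0.0734, 0.4642, -0.9986, -0.0523, 0.0000]
V = J·q̇ = [1.1022, 0.3728, -0.0348, 0.0749, 0.0039, 1.4280]

1.1022 0.3728 -0.0348 0.0749 0.0039 1.4280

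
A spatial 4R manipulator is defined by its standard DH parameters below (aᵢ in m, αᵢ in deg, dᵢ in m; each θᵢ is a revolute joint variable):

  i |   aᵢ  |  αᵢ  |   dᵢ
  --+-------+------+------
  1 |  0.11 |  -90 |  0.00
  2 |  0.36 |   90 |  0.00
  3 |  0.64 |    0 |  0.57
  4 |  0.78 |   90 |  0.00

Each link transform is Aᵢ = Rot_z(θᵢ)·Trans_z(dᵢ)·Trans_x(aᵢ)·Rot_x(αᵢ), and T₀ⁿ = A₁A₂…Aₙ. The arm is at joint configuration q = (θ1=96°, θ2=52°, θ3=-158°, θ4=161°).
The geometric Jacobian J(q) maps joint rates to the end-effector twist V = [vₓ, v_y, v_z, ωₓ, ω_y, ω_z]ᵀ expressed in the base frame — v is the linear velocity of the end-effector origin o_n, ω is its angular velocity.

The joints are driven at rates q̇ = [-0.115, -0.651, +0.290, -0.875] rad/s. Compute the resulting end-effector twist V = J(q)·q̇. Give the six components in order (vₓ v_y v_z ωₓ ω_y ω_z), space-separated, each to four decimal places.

0.7177 0.1619 0.4374 0.6956 -0.3904 -0.4752

o_n = [0.1043, 0.9109, -0.0790]
J₁: ẑ×o_n = [-0.9109, 0.1043, 0.0000], ω = ẑ
J2: z=[-0.9945, -0.1045, 0.0000] o=[-0.0115, 0.1094, 0.0000] → [0.0083, -0.0785, -0.7850, -0.9945, -0.1045, 0.0000]
J3: z=[-0.0824, 0.7837, 0.6157] o=[-0.0347, 0.3298, -0.2837] → [-0.1973, 0.1024, -0.1568, -0.0824, 0.7837, 0.6157]
J4: z=[-0.0824, 0.7837, 0.6157] o=[0.1950, 0.4383, 0.5348] → [-0.7720, -0.1064, 0.0322, -0.0824, 0.7837, 0.6157]
V = J·q̇ = [0.7177, 0.1619, 0.4374, 0.6956, -0.3904, -0.4752]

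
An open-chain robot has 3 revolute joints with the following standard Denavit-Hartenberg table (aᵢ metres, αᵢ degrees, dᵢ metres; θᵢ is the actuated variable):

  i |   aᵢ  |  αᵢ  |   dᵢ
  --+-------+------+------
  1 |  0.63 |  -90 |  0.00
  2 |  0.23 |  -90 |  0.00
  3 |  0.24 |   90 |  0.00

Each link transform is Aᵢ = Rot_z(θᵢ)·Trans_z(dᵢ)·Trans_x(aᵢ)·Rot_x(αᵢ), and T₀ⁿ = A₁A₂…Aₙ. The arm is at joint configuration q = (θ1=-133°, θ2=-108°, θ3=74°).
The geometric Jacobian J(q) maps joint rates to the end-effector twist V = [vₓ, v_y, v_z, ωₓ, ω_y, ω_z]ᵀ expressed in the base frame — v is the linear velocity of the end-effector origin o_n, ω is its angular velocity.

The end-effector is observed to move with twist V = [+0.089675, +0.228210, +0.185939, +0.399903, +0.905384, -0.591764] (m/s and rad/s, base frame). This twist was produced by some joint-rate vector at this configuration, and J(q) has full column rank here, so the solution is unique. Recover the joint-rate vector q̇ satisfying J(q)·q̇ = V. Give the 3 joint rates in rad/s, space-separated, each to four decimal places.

-0.2880 -0.3250 -0.9830

o_n = [-0.5360, -0.2365, 0.2817]
J₁: ẑ×o_n = [0.2365, -0.5360, 0.0000], ω = ẑ
J2: z=[0.7314, -0.6820, 0.0000] o=[-0.4297, -0.4608, 0.0000] → [-0.1921, -0.2060, 0.0915, 0.7314, -0.6820, 0.0000]
J3: z=[-0.6486, -0.6956, 0.3090] o=[-0.3812, -0.4088, 0.2187] → [-0.0970, -0.0070, -0.2194, -0.6486, -0.6956, 0.3090]
q̇ = J⁺·V = [-0.2880, -0.3250, -0.9830]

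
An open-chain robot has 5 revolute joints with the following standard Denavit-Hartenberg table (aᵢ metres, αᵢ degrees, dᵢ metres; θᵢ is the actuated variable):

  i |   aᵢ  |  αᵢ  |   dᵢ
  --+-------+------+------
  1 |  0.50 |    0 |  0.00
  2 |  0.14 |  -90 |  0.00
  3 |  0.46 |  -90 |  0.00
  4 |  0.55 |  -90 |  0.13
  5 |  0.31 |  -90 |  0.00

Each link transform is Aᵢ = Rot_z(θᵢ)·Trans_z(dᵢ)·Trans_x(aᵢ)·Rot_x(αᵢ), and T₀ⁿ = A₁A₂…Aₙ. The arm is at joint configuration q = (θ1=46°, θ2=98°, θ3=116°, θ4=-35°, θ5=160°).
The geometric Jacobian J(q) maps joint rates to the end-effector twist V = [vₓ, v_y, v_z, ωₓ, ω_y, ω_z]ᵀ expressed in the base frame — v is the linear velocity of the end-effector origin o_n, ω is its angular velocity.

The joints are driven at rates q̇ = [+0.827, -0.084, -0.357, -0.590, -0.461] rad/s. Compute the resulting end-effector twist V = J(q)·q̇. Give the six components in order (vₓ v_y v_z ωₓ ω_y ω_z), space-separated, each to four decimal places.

o_n = [0.4026, 0.1361, -0.5934]
J₁: ẑ×o_n = [-0.1361, 0.4026, 0.0000], ω = ẑ
J2: z=[0.0000, 0.0000, 1.0000] o=[0.3473, 0.3597, 0.0000] → [0.2235, 0.0552, -0.0000, 0.0000, 0.0000, 1.0000]
J3: z=[-0.5878, -0.8090, 0.0000] o=[0.2341, 0.4420, 0.0000] → [0.4801, -0.3488, 0.3161, -0.5878, -0.8090, 0.0000]
J4: z=[0.7271, -0.5283, 0.4384] o=[0.3972, 0.3234, -0.4134] → [0.1772, 0.1332, -0.1334, 0.7271, -0.5283, 0.4384]
J5: z=[0.6849, 0.5149, -0.5155] o=[0.4661, -0.1166, -0.7614] → [0.2168, -0.0823, 0.2058, 0.6849, 0.5149, -0.5155]
V = J·q̇ = [-0.5072, 0.4122, -0.1290, -0.5349, 0.3631, 0.7220]

-0.5072 0.4122 -0.1290 -0.5349 0.3631 0.7220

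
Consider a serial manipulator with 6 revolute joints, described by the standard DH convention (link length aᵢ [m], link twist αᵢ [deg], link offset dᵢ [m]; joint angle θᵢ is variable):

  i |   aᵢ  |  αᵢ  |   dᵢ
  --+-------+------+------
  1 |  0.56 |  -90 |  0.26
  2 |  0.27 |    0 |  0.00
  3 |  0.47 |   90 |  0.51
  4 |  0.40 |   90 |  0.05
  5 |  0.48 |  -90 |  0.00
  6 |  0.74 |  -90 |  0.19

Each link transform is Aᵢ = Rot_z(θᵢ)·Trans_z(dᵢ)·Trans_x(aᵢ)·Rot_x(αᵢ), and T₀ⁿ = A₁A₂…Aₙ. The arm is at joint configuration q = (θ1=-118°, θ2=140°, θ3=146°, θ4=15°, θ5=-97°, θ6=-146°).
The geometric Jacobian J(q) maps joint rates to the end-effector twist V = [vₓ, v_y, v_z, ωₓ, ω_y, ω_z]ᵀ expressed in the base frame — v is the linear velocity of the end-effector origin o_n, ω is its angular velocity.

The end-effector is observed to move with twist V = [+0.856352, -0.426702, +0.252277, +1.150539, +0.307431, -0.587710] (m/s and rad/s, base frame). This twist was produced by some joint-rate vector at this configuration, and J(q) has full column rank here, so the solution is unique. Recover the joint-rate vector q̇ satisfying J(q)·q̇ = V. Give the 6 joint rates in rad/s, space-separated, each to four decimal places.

0.2330 0.6780 -0.4410 0.4540 -0.8750 -0.8200

o_n = [-0.0086, -0.5845, 1.2467]
J₁: ẑ×o_n = [0.5845, -0.0086, 0.0000], ω = ẑ
J2: z=[0.8829, -0.4695, 0.0000] o=[-0.2629, -0.4945, 0.2600] → [-0.4632, -0.8712, 0.0399, 0.8829, -0.4695, 0.0000]
J3: z=[0.8829, -0.4695, 0.0000] o=[-0.1658, -0.3118, 0.0864] → [-0.5447, -1.0245, -0.1669, 0.8829, -0.4695, 0.0000]
J4: z=[0.4513, 0.8487, 0.2756] o=[0.2237, -0.6656, 0.5382] → [0.5790, -0.3837, 0.2337, 0.4513, 0.8487, 0.2756]
J5: z=[-0.8864, 0.3905, 0.2488] o=[0.2877, -0.7658, 0.9234] → [0.0811, 0.2129, -0.0451, -0.8864, 0.3905, 0.2488]
J6: z=[0.0478, -0.4574, 0.8880] o=[0.0666, -1.1493, 0.7378] → [-0.7343, -0.0911, -0.0074, 0.0478, -0.4574, 0.8880]
q̇ = J⁺·V = [0.2330, 0.6780, -0.4410, 0.4540, -0.8750, -0.8200]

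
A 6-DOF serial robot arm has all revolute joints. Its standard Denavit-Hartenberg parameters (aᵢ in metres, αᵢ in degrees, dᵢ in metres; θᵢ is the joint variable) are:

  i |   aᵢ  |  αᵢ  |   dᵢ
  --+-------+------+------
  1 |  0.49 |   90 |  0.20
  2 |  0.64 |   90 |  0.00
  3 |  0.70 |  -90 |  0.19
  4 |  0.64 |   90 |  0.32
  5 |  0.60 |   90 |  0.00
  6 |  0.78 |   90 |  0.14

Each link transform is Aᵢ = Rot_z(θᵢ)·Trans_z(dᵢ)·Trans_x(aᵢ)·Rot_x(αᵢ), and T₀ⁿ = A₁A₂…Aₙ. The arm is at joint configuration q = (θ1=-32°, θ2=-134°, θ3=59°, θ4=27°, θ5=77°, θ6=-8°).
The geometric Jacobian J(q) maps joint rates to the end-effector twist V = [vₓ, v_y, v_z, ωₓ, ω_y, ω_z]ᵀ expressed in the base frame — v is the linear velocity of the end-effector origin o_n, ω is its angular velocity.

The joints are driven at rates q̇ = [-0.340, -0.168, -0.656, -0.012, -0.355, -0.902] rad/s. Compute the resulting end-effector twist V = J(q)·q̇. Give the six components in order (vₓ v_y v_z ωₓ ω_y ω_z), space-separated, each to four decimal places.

o_n = [-0.5662, -2.2685, -0.1347]
J₁: ẑ×o_n = [2.2685, -0.5662, 0.0000], ω = ẑ
J2: z=[-0.5299, -0.8480, 0.0000] o=[0.4155, -0.2597, 0.2000] → [0.2838, -0.1773, 0.2320, -0.5299, -0.8480, 0.0000]
J3: z=[-0.6100, 0.3812, 0.6947] o=[0.0385, -0.0241, -0.2604] → [1.6071, -0.3434, 1.5997, -0.6100, 0.3812, 0.6947]
J4: z=[0.2320, -0.7523, 0.6166] o=[-0.6077, -0.3278, -0.3877] → [1.0063, -0.0331, -0.4191, 0.2320, -0.7523, 0.6166]
J5: z=[-0.8875, 0.0957, 0.4507] o=[-0.7883, -0.9857, -0.6035] → [0.6231, 0.5162, 1.1173, -0.8875, 0.0957, 0.4507]
J6: z=[-0.4401, -0.4659, -0.7676] o=[-0.7064, -1.5135, -0.3302] → [-0.6707, -0.0216, 0.3976, -0.4401, -0.4659, -0.7676]
V = J·q̇ = [-1.5015, 0.2841, -1.8386, 1.1985, 0.2877, -0.2707]

-1.5015 0.2841 -1.8386 1.1985 0.2877 -0.2707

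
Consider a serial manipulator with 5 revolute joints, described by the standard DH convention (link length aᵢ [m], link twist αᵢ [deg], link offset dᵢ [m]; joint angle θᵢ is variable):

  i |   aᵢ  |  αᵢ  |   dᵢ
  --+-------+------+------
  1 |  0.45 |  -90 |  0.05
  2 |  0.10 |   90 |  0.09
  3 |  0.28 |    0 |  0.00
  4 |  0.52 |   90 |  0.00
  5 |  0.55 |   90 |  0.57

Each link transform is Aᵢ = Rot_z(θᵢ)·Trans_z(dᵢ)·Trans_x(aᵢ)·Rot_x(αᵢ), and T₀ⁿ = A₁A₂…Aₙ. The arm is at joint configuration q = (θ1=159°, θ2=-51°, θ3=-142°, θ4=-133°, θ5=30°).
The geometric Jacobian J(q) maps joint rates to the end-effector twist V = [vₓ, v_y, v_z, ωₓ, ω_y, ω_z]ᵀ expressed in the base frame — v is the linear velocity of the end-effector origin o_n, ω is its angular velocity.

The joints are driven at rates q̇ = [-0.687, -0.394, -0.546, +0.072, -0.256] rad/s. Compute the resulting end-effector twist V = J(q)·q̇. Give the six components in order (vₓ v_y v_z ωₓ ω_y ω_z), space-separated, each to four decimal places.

-0.4511 0.7226 0.2504 -0.0609 0.4215 -1.1835

o_n = [-0.8427, -0.5982, 0.6381]
J₁: ẑ×o_n = [0.5982, -0.8427, 0.0000], ω = ẑ
J2: z=[-0.3584, -0.9336, 0.0000] o=[-0.4201, 0.1613, 0.0500] → [-0.5490, 0.2107, -0.1224, -0.3584, -0.9336, 0.0000]
J3: z=[0.7255, -0.2785, 0.6293] o=[-0.5111, 0.0998, 0.1277] → [0.2971, -0.5790, -0.5988, 0.7255, -0.2785, 0.6293]
J4: z=[0.7255, -0.2785, 0.6293] o=[-0.3197, 0.2110, -0.0438] → [0.3193, -0.8238, -0.7327, 0.7255, -0.2785, 0.6293]
J5: z=[-0.5541, 0.3060, 0.7742] o=[-0.5320, -0.2624, -0.0085] → [0.4578, 0.1177, 0.2811, -0.5541, 0.3060, 0.7742]
V = J·q̇ = [-0.4511, 0.7226, 0.2504, -0.0609, 0.4215, -1.1835]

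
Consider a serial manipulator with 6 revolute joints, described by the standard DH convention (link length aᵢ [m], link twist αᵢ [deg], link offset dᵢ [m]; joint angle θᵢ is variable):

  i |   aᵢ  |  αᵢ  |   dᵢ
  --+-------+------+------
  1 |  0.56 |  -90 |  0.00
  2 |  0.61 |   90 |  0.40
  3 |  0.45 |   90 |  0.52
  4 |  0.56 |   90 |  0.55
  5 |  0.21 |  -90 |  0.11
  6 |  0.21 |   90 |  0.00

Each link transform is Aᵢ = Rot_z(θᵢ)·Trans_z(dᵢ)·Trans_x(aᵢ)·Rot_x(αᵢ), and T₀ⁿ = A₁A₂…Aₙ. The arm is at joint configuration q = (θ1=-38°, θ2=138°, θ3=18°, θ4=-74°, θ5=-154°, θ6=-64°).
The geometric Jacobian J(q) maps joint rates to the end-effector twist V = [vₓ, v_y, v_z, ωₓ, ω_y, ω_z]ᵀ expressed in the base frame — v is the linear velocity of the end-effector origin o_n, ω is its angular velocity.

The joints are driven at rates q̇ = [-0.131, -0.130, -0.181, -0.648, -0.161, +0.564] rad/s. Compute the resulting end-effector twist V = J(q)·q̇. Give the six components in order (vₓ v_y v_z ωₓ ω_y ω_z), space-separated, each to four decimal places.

o_n = [0.0059, 0.0940, -0.7679]
J₁: ẑ×o_n = [-0.0940, 0.0059, 0.0000], ω = ẑ
J2: z=[0.6157, 0.7880, 0.0000] o=[0.4413, -0.3448, 0.0000] → [-0.6051, 0.4728, 0.6132, 0.6157, 0.7880, 0.0000]
J3: z=[0.5273, -0.4120, -0.7431] o=[0.3303, 0.2495, -0.4082] → [0.0326, 0.4308, -0.2156, 0.5273, -0.4120, -0.7431]
J4: z=[-0.7665, -0.6081, -0.2068] o=[0.4395, 0.3407, -1.0810] → [-0.2414, 0.3296, -0.0746, -0.7665, -0.6081, -0.2068]
J5: z=[0.2072, -0.5388, 0.8166] o=[-0.3225, 0.3328, -0.8929] → [0.1276, 0.2423, 0.1275, 0.2072, -0.5388, 0.8166]
J6: z=[0.4224, 0.8021, 0.4221] o=[-0.1144, 0.2194, -0.8858] → [0.1475, 0.0010, -0.1495, 0.4224, 0.8021, 0.4221]
V = J·q̇ = [0.3041, -0.3922, -0.0972, 0.5261, 0.9053, 0.2441]

0.3041 -0.3922 -0.0972 0.5261 0.9053 0.2441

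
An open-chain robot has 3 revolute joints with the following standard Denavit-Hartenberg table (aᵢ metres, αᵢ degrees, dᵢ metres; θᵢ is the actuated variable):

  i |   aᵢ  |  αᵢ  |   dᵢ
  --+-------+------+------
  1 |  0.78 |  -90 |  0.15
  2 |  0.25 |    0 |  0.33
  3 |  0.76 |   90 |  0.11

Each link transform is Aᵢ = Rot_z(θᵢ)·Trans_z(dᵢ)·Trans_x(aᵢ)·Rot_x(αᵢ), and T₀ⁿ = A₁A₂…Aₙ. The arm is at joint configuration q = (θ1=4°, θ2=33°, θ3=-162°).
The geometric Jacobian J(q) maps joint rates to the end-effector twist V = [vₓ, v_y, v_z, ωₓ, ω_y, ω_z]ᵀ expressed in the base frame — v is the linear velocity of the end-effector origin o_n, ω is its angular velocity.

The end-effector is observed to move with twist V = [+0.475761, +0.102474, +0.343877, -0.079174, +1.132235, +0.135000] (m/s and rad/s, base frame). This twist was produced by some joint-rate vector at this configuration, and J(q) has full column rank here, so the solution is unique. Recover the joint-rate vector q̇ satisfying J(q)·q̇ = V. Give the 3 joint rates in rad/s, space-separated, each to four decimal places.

0.1350 0.9490 0.1860

o_n = [0.4794, 0.4746, 0.6045]
J₁: ẑ×o_n = [-0.4746, 0.4794, 0.0000], ω = ẑ
J2: z=[-0.0698, 0.9976, 0.0000] o=[0.7781, 0.0544, 0.1500] → [0.4534, 0.0317, 0.2686, -0.0698, 0.9976, 0.0000]
J3: z=[-0.0698, 0.9976, 0.0000] o=[0.9642, 0.3982, 0.0138] → [0.5892, 0.0412, 0.4783, -0.0698, 0.9976, 0.0000]
q̇ = J⁺·V = [0.1350, 0.9490, 0.1860]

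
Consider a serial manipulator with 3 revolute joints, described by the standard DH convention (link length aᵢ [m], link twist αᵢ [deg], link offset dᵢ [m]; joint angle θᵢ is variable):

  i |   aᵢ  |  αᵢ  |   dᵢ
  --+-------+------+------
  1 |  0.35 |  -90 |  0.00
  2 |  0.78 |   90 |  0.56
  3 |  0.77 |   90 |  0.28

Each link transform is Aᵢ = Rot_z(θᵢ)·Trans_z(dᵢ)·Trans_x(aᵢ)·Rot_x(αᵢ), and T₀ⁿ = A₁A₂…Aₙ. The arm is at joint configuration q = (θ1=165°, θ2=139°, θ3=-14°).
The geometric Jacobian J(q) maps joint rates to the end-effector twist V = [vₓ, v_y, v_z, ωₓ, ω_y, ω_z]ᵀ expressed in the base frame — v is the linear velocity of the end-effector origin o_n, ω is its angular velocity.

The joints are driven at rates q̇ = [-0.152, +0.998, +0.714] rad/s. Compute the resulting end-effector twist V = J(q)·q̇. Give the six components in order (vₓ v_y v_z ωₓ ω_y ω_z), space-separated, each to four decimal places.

o_n = [0.5010, -0.5212, -1.2132]
J₁: ẑ×o_n = [0.5212, 0.5010, -0.0000], ω = ẑ
J2: z=[-0.2588, -0.9659, 0.0000] o=[-0.3381, 0.0906, 0.0000] → [1.1719, -0.3140, 0.9688, -0.2588, -0.9659, 0.0000]
J3: z=[-0.6337, 0.1698, -0.7547] o=[0.0856, -0.6027, -0.5117] → [-0.0576, -0.7581, -0.1222, -0.6337, 0.1698, -0.7547]
V = J·q̇ = [1.0492, -0.9308, 0.8796, -0.7108, -0.8428, -0.6909]

1.0492 -0.9308 0.8796 -0.7108 -0.8428 -0.6909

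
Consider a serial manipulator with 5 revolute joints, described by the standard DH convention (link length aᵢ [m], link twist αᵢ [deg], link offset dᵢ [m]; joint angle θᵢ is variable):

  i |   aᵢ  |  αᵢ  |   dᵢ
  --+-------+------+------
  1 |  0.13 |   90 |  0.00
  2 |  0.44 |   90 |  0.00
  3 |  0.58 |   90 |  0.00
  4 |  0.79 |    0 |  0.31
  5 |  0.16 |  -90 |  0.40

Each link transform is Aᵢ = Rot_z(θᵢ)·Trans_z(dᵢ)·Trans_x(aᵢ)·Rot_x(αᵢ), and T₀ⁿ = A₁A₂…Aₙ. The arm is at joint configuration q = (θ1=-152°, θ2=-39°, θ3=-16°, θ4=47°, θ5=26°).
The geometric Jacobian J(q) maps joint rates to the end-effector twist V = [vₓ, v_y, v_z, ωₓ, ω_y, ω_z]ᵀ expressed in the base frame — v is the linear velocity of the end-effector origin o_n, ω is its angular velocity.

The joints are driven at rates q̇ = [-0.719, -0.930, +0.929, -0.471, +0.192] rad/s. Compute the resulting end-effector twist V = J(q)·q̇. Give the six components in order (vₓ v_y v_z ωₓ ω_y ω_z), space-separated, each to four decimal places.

-1.0706 0.9004 -1.1286 0.7741 -0.3379 -1.4894

o_n = [-0.1739, -1.2293, -1.4268]
J₁: ẑ×o_n = [1.2293, -0.1739, 0.0000], ω = ẑ
J2: z=[-0.4695, 0.8829, 0.0000] o=[-0.1148, -0.0610, 0.0000] → [-1.2598, -0.6698, 0.6007, -0.4695, 0.8829, 0.0000]
J3: z=[0.5557, 0.2954, -0.7771] o=[-0.4167, -0.2216, -0.2769] → [-1.1229, 0.4502, -0.6317, 0.5557, 0.2954, -0.7771]
J4: z=[0.6404, -0.7482, 0.1735] o=[-0.7242, -0.5661, -0.6278] → [0.7128, 0.6071, -0.0130, 0.6404, -0.7482, 0.1735]
J5: z=[0.6404, -0.7482, 0.1735] o=[-0.4903, -0.9475, -1.3489] → [0.1071, 0.1047, 0.0562, 0.6404, -0.7482, 0.1735]
V = J·q̇ = [-1.0706, 0.9004, -1.1286, 0.7741, -0.3379, -1.4894]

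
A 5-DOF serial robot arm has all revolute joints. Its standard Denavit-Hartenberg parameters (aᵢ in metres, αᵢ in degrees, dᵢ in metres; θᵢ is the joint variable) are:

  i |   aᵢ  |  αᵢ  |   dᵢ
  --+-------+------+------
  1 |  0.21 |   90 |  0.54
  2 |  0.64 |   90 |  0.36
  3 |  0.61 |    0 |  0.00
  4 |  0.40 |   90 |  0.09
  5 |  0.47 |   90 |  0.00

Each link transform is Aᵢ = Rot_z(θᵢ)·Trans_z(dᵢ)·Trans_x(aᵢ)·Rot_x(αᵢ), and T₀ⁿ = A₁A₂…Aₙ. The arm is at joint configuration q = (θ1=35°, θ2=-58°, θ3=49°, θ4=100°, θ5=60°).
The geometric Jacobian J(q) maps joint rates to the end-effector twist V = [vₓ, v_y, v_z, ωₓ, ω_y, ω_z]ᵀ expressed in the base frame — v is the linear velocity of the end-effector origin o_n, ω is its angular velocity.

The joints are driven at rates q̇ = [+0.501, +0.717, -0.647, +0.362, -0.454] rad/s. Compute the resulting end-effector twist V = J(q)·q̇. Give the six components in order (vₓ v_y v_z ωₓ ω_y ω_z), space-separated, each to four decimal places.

o_n = [0.7001, -0.9105, -0.1439]
J₁: ẑ×o_n = [0.9105, 0.7001, -0.0000], ω = ẑ
J2: z=[0.5736, -0.8192, 0.0000] o=[0.1720, 0.1205, 0.5400] → [0.5602, 0.3923, -0.1587, 0.5736, -0.8192, 0.0000]
J3: z=[-0.6947, -0.4864, -0.5299] o=[0.6563, 0.0201, -0.0028] → [-0.4245, -0.1213, 0.6678, -0.6947, -0.4864, -0.5299]
J4: z=[-0.6947, -0.4864, -0.5299] o=[1.0941, -0.2354, -0.3421] → [-0.4542, 0.3465, 0.2774, -0.6947, -0.4864, -0.5299]
J5: z=[0.7152, -0.5456, -0.4368] o=[1.0009, -0.5521, -0.0991] → [-0.1320, 0.1635, -0.4204, 0.7152, -0.5456, -0.4368]
V = J·q̇ = [1.0280, 0.7617, -0.2546, 0.2845, -0.2010, 0.8503]

1.0280 0.7617 -0.2546 0.2845 -0.2010 0.8503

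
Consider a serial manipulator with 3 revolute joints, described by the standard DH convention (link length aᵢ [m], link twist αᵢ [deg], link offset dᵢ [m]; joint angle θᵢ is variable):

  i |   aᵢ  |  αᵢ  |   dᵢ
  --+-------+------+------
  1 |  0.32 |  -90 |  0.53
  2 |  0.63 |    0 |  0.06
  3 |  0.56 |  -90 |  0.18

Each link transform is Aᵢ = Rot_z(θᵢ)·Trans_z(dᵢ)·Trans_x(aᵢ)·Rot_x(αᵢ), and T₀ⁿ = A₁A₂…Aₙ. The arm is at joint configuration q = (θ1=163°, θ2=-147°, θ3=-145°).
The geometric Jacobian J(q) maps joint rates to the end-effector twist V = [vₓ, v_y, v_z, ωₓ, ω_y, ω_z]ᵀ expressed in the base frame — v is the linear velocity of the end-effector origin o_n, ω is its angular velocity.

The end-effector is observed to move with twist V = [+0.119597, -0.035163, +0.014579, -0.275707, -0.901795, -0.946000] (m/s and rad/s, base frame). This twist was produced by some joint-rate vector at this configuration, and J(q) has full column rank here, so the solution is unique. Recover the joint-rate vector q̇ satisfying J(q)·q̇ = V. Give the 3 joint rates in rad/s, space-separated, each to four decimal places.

-0.9460 0.4020 0.5410

o_n = [-0.0715, -0.2291, 0.3539]
J₁: ẑ×o_n = [0.2291, -0.0715, 0.0000], ω = ẑ
J2: z=[-0.2924, -0.9563, 0.0000] o=[-0.3060, 0.0936, 0.5300] → [0.1684, -0.0515, 0.3186, -0.2924, -0.9563, 0.0000]
J3: z=[-0.2924, -0.9563, 0.0000] o=[0.1817, -0.1183, 0.8731] → [0.4965, -0.1518, -0.2098, -0.2924, -0.9563, 0.0000]
q̇ = J⁺·V = [-0.9460, 0.4020, 0.5410]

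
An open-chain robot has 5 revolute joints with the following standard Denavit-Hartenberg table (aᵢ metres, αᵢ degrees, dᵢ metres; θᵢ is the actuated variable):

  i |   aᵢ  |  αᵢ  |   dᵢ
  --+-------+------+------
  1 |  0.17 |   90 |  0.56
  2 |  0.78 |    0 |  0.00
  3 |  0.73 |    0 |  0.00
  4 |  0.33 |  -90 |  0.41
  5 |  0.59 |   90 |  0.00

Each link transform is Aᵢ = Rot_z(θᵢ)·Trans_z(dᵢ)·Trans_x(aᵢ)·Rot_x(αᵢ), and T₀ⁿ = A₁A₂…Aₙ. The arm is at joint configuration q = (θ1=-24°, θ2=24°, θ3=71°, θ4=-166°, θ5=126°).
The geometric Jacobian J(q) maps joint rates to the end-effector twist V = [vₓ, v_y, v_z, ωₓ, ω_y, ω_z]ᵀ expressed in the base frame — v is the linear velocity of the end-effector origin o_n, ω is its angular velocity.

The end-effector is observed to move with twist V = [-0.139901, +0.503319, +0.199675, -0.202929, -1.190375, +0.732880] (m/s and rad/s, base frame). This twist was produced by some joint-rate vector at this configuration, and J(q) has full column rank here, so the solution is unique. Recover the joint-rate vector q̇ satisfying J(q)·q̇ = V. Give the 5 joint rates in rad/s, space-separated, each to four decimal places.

0.6300 0.1120 0.1450 0.9130 0.3160

o_n = [0.7705, -0.2694, 1.6204]
J₁: ẑ×o_n = [0.2694, 0.7705, -0.0000], ω = ẑ
J2: z=[-0.4067, -0.9135, 0.0000] o=[0.1553, -0.0691, 0.5600] → [-0.9687, 0.4313, 0.6435, -0.4067, -0.9135, 0.0000]
J3: z=[-0.4067, -0.9135, 0.0000] o=[0.8063, -0.3590, 0.8773] → [-0.6789, 0.3022, -0.0691, -0.4067, -0.9135, 0.0000]
J4: z=[-0.4067, -0.9135, 0.0000] o=[0.7481, -0.3331, 1.6045] → [-0.0145, 0.0065, -0.0055, -0.4067, -0.9135, 0.0000]
J5: z=[0.8638, -0.3846, 0.3256] o=[0.6795, -0.7513, 1.2925] → [-0.2830, -0.2536, 0.4513, 0.8638, -0.3846, 0.3256]
q̇ = J⁺·V = [0.6300, 0.1120, 0.1450, 0.9130, 0.3160]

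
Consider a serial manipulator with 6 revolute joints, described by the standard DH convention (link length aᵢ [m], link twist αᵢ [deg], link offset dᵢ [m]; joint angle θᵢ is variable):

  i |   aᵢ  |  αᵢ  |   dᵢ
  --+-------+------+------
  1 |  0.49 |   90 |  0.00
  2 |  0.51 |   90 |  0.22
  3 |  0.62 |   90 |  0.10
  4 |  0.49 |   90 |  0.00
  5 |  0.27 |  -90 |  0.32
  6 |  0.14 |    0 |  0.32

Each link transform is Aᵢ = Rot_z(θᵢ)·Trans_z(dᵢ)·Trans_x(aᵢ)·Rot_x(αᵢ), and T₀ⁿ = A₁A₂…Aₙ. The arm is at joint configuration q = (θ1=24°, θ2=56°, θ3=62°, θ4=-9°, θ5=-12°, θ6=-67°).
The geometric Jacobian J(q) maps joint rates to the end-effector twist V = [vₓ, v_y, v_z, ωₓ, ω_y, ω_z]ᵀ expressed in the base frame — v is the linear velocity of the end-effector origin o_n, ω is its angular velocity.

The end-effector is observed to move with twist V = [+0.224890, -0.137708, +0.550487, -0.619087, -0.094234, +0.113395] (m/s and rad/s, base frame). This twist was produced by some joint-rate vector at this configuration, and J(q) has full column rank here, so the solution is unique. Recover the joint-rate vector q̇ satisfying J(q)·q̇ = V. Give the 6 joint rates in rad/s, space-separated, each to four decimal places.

o_n = [1.3443, -0.8820, 1.4210]
J₁: ẑ×o_n = [0.8820, 1.3443, -0.0000], ω = ẑ
J2: z=[0.4067, -0.9135, 0.0000] o=[0.4476, 0.1993, 0.0000] → [-1.2981, -0.5780, 0.3794, 0.4067, -0.9135, 0.0000]
J3: z=[0.7574, 0.3372, -0.5592] o=[0.7977, 0.1143, 0.4228] → [-0.2205, -1.0617, -0.9389, 0.7574, 0.3372, -0.5592]
J4: z=[0.2601, 0.6297, 0.7320] o=[1.2447, -0.2859, 0.6082] → [0.9482, -0.1385, -0.2178, 0.2601, 0.6297, 0.7320]
J5: z=[-0.8417, -0.2236, 0.4914] o=[1.4766, -0.6504, 0.8394] → [-0.0162, 0.4245, 0.1653, -0.8417, -0.2236, 0.4914]
J6: z=[0.3528, 0.4613, 0.8141] o=[1.3176, -0.9538, 1.0802] → [0.0987, -0.0984, 0.0130, 0.3528, 0.4613, 0.8141]
q̇ = J⁺·V = [-0.6170, 0.1390, -0.7060, 0.8960, 0.2230, -0.5280]

-0.6170 0.1390 -0.7060 0.8960 0.2230 -0.5280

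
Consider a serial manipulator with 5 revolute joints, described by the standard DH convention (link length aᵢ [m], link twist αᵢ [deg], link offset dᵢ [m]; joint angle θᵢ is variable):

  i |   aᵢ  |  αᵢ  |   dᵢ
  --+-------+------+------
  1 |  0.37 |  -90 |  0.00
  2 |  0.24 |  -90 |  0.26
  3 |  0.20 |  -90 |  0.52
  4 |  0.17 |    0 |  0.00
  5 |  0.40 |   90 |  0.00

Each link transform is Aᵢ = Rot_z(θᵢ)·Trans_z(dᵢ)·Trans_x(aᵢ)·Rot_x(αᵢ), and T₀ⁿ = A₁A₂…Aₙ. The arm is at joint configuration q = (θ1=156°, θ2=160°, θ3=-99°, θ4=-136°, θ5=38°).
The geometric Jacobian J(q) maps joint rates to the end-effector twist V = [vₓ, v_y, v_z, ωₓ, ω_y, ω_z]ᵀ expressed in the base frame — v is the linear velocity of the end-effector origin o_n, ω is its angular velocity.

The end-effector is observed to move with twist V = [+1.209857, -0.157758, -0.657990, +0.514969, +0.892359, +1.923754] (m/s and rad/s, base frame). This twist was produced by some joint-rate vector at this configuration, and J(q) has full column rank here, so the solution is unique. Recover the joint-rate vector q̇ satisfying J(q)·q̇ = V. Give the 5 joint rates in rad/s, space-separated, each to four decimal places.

0.9700 -0.9890 0.9330 -0.5330 0.3050

o_n = [0.0736, -0.3412, 0.8909]
J₁: ẑ×o_n = [0.3412, 0.0736, -0.0000], ω = ẑ
J2: z=[-0.4067, -0.9135, 0.0000] o=[-0.3380, 0.1505, 0.0000] → [-0.8139, 0.3624, 0.5760, -0.4067, -0.9135, 0.0000]
J3: z=[0.3125, -0.1391, 0.9397] o=[-0.2377, -0.1788, -0.0821] → [0.0173, -0.0115, -0.0074, 0.3125, -0.1391, 0.9397]
J4: z=[0.7843, -0.5204, -0.3378] o=[-0.1825, -0.4196, 0.4173] → [-0.2200, -0.4580, 0.1947, 0.7843, -0.5204, -0.3378]
J5: z=[0.7843, -0.5204, -0.3378] o=[-0.0800, -0.3330, 0.5217] → [-0.1949, -0.3415, 0.0735, 0.7843, -0.5204, -0.3378]
q̇ = J⁺·V = [0.9700, -0.9890, 0.9330, -0.5330, 0.3050]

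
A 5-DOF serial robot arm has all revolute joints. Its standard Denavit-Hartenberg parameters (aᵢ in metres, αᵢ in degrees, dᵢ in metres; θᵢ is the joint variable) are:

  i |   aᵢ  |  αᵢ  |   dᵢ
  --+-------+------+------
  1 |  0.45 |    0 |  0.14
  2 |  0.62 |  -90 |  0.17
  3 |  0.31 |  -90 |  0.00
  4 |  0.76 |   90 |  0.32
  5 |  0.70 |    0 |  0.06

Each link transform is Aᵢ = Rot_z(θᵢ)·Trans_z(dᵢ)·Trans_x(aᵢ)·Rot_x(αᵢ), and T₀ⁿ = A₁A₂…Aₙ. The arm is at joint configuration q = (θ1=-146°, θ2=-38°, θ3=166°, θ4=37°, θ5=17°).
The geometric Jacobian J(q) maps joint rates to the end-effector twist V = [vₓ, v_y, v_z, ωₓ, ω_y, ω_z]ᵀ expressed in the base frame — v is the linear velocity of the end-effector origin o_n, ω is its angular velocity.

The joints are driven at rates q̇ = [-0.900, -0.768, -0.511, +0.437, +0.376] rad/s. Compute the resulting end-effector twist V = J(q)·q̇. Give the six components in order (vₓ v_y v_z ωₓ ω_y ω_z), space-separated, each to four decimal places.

0.7810 -0.8544 -0.4575 0.3392 0.1875 -1.2987

o_n = [0.6317, 0.4924, 0.4592]
J₁: ẑ×o_n = [-0.4924, 0.6317, 0.0000], ω = ẑ
J2: z=[0.0000, 0.0000, 1.0000] o=[-0.3731, -0.2516, 0.1400] → [-0.7440, 1.0048, 0.0000, 0.0000, 0.0000, 1.0000]
J3: z=[-0.0698, -0.9976, 0.0000] o=[-0.9916, -0.2084, 0.3100] → [-0.1488, 0.0104, 1.5704, -0.0698, -0.9976, 0.0000]
J4: z=[0.2413, -0.0169, 0.9703] o=[-0.6915, -0.2294, 0.2350] → [-0.7041, 1.2298, 0.1965, 0.2413, -0.0169, 0.9703]
J5: z=[0.5268, -0.8374, -0.1456] o=[0.0051, 0.1804, 0.3987] → [-0.0052, -0.1231, 0.6891, 0.5268, -0.8374, -0.1456]
V = J·q̇ = [0.7810, -0.8544, -0.4575, 0.3392, 0.1875, -1.2987]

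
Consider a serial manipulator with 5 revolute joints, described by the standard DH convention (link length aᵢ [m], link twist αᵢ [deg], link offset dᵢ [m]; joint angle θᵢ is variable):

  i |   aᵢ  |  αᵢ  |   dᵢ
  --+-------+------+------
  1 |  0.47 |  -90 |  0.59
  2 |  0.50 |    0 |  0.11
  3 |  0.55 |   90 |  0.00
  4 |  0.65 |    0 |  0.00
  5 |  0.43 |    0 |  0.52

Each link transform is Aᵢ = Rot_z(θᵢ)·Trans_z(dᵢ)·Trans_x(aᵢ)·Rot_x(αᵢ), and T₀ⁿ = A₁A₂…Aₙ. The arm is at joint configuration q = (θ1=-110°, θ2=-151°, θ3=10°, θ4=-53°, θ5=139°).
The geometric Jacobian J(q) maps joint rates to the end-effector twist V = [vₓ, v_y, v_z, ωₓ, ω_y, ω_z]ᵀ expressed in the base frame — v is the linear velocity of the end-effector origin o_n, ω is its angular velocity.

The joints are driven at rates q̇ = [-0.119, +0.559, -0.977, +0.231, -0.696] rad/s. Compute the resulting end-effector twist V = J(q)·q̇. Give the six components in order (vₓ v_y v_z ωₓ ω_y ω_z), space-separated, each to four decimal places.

o_n = [0.3775, 0.9792, 1.0395]
J₁: ẑ×o_n = [-0.9792, 0.3775, 0.0000], ω = ẑ
J2: z=[0.9397, -0.3420, 0.0000] o=[-0.1607, -0.4417, 0.5900] → [-0.1537, -0.4224, 1.5193, 0.9397, -0.3420, 0.0000]
J3: z=[0.9397, -0.3420, 0.0000] o=[0.0922, -0.0683, 0.8324] → [-0.0708, -0.1946, 1.0820, 0.9397, -0.3420, 0.0000]
J4: z=[0.2152, 0.5914, -0.7771] o=[0.2384, 0.3333, 1.1785] → [0.4197, -0.0782, 0.0567, 0.2152, 0.5914, -0.7771]
J5: z=[0.2152, 0.5914, -0.7771] o=[-0.1455, 0.7965, 1.4247] → [-0.0858, -0.3235, -0.2699, 0.2152, 0.5914, -0.7771]
V = J·q̇ = [0.2565, 0.1162, -0.0068, -0.4929, -0.1320, 0.2424]

0.2565 0.1162 -0.0068 -0.4929 -0.1320 0.2424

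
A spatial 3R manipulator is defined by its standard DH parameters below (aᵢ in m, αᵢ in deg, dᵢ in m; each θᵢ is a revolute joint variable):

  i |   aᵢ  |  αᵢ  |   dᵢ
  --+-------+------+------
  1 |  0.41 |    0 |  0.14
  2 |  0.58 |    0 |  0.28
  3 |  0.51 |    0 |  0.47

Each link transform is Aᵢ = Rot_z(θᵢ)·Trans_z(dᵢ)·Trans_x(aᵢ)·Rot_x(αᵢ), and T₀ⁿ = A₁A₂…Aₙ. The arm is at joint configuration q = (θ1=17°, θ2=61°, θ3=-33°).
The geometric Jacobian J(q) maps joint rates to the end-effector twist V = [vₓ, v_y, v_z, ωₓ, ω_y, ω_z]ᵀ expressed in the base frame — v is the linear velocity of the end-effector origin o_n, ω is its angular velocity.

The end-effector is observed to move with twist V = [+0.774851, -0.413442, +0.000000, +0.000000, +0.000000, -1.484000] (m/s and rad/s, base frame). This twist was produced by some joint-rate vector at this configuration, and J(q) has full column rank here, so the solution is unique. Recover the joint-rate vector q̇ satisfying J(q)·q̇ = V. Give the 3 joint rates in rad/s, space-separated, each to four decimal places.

0.4710 -0.9930 -0.9620

o_n = [0.8733, 1.0478, 0.8900]
J₁: ẑ×o_n = [-1.0478, 0.8733, 0.0000], ω = ẑ
J2: z=[0.0000, 0.0000, 1.0000] o=[0.3921, 0.1199, 0.1400] → [-0.9280, 0.4812, 0.0000, 0.0000, 0.0000, 1.0000]
J3: z=[0.0000, 0.0000, 1.0000] o=[0.5127, 0.6872, 0.4200] → [-0.3606, 0.3606, 0.0000, 0.0000, 0.0000, 1.0000]
q̇ = J⁺·V = [0.4710, -0.9930, -0.9620]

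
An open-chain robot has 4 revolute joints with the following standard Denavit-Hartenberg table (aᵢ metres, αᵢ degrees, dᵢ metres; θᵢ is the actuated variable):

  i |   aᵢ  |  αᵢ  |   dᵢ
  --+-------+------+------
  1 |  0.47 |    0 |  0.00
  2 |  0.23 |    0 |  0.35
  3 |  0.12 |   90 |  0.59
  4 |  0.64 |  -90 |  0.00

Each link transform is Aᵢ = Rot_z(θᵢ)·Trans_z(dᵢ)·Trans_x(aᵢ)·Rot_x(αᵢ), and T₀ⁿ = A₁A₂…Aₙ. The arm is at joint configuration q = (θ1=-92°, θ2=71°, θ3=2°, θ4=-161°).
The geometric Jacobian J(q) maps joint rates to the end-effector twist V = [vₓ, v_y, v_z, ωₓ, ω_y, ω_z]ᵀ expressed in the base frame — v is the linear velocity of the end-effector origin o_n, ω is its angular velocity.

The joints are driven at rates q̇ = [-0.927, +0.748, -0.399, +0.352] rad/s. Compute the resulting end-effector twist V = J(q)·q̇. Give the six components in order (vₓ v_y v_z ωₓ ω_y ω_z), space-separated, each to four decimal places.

o_n = [-0.2604, -0.3942, 0.7316]
J₁: ẑ×o_n = [0.3942, -0.2604, 0.0000], ω = ẑ
J2: z=[0.0000, 0.0000, 1.0000] o=[-0.0164, -0.4697, 0.0000] → [-0.0755, -0.2440, 0.0000, 0.0000, 0.0000, 1.0000]
J3: z=[0.0000, 0.0000, 1.0000] o=[0.1983, -0.5521, 0.3500] → [-0.1579, -0.4587, 0.0000, 0.0000, 0.0000, 1.0000]
J4: z=[-0.3256, -0.9455, 0.0000] o=[0.3118, -0.5912, 0.9400] → [0.1970, -0.0678, -0.6051, -0.3256, -0.9455, 0.0000]
V = J·q̇ = [-0.2895, 0.2180, -0.2130, -0.1146, -0.3328, -0.5780]

-0.2895 0.2180 -0.2130 -0.1146 -0.3328 -0.5780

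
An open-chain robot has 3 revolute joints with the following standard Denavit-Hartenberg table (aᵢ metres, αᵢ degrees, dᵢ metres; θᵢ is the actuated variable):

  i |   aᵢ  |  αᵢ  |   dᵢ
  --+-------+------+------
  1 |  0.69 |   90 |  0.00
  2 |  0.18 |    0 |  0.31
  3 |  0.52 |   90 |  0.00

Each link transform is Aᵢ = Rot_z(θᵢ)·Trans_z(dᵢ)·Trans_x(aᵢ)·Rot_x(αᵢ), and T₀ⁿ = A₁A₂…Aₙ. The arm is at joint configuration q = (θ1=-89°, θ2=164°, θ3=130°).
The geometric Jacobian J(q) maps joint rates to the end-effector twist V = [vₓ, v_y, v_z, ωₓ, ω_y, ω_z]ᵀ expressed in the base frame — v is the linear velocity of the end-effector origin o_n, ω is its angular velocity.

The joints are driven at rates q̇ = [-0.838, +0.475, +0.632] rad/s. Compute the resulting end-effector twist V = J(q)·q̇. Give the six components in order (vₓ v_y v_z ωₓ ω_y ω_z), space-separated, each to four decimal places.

o_n = [-0.2972, -0.7338, -0.4254]
J₁: ẑ×o_n = [0.7338, -0.2972, 0.0000], ω = ẑ
J2: z=[-0.9998, -0.0175, 0.0000] o=[0.0120, -0.6899, 0.0000] → [0.0074, -0.4254, 0.0385, -0.9998, -0.0175, 0.0000]
J3: z=[-0.9998, -0.0175, 0.0000] o=[-0.3009, -0.5223, 0.0496] → [0.0083, -0.4750, 0.2115, -0.9998, -0.0175, 0.0000]
V = J·q̇ = [-0.6061, -0.2531, 0.1519, -1.1068, -0.0193, -0.8380]

-0.6061 -0.2531 0.1519 -1.1068 -0.0193 -0.8380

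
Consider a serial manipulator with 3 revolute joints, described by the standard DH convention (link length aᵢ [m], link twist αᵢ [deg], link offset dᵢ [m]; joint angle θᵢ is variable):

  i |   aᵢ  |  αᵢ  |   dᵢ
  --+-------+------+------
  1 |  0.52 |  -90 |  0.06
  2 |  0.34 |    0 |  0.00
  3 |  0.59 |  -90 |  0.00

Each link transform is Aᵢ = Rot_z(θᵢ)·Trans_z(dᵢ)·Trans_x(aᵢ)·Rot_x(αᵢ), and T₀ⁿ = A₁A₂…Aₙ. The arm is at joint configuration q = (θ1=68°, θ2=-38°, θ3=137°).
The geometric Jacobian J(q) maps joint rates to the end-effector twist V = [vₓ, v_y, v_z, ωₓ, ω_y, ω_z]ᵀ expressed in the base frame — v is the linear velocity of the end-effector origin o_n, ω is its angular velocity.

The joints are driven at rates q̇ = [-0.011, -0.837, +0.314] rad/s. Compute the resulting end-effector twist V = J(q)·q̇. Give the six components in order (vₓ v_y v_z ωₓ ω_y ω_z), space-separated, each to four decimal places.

0.0556 0.1173 0.1760 0.4849 -0.1959 -0.0110

o_n = [0.2606, 0.6450, -0.3134]
J₁: ẑ×o_n = [-0.6450, 0.2606, 0.0000], ω = ẑ
J2: z=[-0.9272, 0.3746, 0.0000] o=[0.1948, 0.4821, 0.0600] → [-0.1399, -0.3462, -0.1756, -0.9272, 0.3746, 0.0000]
J3: z=[-0.9272, 0.3746, 0.0000] o=[0.2952, 0.7306, 0.2693] → [-0.2183, -0.5403, 0.0923, -0.9272, 0.3746, 0.0000]
V = J·q̇ = [0.0556, 0.1173, 0.1760, 0.4849, -0.1959, -0.0110]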